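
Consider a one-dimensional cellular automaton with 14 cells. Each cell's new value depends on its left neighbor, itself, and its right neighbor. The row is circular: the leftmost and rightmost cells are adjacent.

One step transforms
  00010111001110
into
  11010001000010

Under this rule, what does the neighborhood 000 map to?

At position 0 the neighborhood is 000; the next row has 1 there.

1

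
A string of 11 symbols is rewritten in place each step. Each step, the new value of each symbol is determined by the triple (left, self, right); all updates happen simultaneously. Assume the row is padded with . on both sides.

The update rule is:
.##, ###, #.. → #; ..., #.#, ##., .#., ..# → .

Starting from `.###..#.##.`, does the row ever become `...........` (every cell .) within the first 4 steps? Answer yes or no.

no

step 1: .##.#...#.#
step 2: .#...#.....
step 3: ..#...#....
step 4: ...#...#...
step 4 is ...#...#..., still not uniform .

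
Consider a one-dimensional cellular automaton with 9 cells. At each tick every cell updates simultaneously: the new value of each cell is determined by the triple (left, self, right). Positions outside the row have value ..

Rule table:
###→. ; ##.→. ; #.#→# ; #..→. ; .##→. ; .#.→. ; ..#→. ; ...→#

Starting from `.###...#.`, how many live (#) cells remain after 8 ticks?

tick 1: .....#...
tick 2: ####...##
tick 3: .....#...  (repeats tick 1; period 2)
tick 8: ####...##
count of #: 6

6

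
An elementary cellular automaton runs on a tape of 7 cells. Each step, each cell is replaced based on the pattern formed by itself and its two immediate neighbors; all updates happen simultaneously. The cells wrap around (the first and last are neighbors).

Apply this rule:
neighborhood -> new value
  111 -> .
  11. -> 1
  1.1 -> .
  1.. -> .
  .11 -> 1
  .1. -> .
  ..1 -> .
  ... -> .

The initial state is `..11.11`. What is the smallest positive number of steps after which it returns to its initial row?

1

..11.11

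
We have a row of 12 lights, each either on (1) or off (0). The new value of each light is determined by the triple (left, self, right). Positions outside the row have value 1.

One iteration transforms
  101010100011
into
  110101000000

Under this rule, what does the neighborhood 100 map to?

At position 7 the neighborhood is 100; the next row has 0 there.

0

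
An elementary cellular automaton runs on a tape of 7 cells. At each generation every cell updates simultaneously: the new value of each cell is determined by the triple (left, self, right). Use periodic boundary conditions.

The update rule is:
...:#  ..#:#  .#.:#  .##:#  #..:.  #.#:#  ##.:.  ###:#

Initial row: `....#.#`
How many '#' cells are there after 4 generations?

.######
######.
#####.#
####.##
count of #: 6

6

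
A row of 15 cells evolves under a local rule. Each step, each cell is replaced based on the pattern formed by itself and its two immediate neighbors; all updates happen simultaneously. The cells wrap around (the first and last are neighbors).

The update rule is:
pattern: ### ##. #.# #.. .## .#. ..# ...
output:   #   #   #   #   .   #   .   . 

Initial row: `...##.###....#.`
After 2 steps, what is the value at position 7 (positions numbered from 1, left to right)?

#

....##.###...##
#....##.###...#
position 7 holds #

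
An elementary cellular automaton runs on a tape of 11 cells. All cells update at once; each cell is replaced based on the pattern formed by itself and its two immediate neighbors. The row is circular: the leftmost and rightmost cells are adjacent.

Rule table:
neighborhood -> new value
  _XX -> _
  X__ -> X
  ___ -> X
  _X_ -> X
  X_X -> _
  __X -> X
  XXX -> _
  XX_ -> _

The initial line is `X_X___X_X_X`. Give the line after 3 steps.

__XXXXXX___

__XXXXX_X__
XX______XXX
__XXXXXX___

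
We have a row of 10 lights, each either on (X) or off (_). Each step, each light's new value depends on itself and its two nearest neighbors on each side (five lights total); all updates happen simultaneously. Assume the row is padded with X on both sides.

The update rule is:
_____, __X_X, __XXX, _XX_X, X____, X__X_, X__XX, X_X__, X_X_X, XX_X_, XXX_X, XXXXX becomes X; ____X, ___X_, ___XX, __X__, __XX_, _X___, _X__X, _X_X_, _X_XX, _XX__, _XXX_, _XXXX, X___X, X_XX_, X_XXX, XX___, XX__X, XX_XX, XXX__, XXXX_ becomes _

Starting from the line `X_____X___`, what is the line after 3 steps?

XX___X___X

__XX______
_X___XXX__
XX___X___X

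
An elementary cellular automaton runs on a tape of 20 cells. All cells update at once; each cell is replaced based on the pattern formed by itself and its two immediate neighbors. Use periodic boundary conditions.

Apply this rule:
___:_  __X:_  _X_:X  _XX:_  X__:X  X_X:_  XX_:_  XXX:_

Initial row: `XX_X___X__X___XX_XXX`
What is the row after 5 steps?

step 1: ___XX__XX_XX________
step 2: _____X______X_______
step 3: _____XX_____XX______
step 4: _______X______X_____
step 5: _______XX_____XX____

_______XX_____XX____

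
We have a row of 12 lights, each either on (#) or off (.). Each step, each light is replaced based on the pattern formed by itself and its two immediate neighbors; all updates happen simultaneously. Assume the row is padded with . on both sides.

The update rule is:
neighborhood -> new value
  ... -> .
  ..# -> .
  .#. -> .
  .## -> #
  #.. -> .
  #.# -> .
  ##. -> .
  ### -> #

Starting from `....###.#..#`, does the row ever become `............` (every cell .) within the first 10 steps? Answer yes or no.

....##......
....#.......
............
all cells are . at step 3

yes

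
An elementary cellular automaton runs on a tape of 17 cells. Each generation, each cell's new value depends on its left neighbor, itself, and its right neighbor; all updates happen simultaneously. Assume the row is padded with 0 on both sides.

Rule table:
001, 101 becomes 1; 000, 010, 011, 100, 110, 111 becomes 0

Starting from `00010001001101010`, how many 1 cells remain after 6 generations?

4

generation 1: 00100010010010100
generation 2: 01000100100101000
generation 3: 10001001001010000
generation 4: 00010010010100000
generation 5: 00100100101000000
generation 6: 01001001010000000
count of 1: 4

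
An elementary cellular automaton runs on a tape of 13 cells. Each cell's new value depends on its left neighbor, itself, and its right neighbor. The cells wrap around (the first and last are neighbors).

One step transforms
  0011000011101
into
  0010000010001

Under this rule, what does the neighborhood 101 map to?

0

At position 11 the neighborhood is 101; the next row has 0 there.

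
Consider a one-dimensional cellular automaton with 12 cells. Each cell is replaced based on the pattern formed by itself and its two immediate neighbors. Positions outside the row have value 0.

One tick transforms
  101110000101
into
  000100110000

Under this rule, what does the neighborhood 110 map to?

0

At position 4 the neighborhood is 110; the next row has 0 there.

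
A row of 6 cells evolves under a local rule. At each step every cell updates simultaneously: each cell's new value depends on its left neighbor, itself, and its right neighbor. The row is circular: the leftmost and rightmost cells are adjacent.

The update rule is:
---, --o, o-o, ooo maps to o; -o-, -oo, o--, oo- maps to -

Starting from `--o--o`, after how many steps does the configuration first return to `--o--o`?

3

-o--o-
o--o--
--o--o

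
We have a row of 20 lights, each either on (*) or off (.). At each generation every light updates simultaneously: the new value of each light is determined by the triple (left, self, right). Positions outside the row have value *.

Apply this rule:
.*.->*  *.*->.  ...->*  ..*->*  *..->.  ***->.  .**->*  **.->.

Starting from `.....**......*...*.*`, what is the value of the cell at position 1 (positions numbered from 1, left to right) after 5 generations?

.

.*****..******.***.*
.*.....**......*...*
.*.*****..******.***
.*.*.....**......*..
.*.*.*****..******.*
position 1 holds .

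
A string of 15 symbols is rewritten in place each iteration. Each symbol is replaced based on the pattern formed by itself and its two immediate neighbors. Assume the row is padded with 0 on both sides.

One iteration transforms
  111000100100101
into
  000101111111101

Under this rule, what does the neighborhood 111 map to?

At position 1 the neighborhood is 111; the next row has 0 there.

0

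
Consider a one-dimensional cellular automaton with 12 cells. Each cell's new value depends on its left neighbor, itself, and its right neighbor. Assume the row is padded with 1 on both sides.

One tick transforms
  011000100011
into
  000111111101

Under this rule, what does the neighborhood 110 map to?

0

At position 2 the neighborhood is 110; the next row has 0 there.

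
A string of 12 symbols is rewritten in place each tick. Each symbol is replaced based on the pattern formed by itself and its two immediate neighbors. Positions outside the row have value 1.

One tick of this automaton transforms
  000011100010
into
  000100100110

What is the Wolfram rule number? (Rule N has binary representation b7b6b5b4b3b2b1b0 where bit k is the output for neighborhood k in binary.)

70

position 5: 111 → 0  (bit 7 = 0)
position 6: 110 → 1  (bit 6 = 1)
position 11: 101 → 0  (bit 5 = 0)
position 0: 100 → 0  (bit 4 = 0)
position 4: 011 → 0  (bit 3 = 0)
position 10: 010 → 1  (bit 2 = 1)
position 3: 001 → 1  (bit 1 = 1)
position 1: 000 → 0  (bit 0 = 0)
bits b7..b0 = 01000110 = 70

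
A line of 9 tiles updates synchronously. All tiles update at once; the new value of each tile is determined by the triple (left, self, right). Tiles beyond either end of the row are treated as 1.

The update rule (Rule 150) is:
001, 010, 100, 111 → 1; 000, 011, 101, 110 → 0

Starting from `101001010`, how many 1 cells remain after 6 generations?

generation 1: 001111010
generation 2: 110110010
generation 3: 100001110
generation 4: 010010100
generation 5: 011110111
generation 6: 001100011
count of 1: 4

4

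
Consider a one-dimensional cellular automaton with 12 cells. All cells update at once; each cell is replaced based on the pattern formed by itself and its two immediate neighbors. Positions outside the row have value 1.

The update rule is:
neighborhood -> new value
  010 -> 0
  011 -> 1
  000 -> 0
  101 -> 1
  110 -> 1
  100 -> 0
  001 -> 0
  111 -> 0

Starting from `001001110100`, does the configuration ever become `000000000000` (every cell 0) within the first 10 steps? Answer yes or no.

000001011000
000000111000
000000101000
000000010000
000000000000
all cells are 0 at step 5

yes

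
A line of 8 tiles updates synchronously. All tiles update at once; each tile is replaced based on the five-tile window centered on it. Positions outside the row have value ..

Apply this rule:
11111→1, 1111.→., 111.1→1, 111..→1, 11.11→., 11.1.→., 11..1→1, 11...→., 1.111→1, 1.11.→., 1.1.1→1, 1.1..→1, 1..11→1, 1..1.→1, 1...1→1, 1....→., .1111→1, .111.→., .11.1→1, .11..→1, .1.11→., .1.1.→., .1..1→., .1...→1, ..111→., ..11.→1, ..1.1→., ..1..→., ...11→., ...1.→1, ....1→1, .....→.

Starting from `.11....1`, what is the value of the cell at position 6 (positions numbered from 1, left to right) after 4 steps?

.

step 1: .11..11.
step 2: .111111.
step 3: ..111.1.
step 4: 1...1.11
position 6 holds .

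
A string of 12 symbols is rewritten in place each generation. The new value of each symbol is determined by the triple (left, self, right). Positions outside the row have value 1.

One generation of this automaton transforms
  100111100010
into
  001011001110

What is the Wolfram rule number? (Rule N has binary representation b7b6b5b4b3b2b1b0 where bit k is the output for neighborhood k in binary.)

position 4: 111 → 1  (bit 7 = 1)
position 0: 110 → 0  (bit 6 = 0)
position 11: 101 → 0  (bit 5 = 0)
position 1: 100 → 0  (bit 4 = 0)
position 3: 011 → 0  (bit 3 = 0)
position 10: 010 → 1  (bit 2 = 1)
position 2: 001 → 1  (bit 1 = 1)
position 8: 000 → 1  (bit 0 = 1)
bits b7..b0 = 10000111 = 135

135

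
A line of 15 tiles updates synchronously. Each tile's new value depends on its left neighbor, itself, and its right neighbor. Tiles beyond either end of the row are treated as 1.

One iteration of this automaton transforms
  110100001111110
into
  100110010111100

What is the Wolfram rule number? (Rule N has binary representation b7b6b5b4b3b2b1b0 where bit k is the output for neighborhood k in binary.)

150

position 0: 111 → 1  (bit 7 = 1)
position 1: 110 → 0  (bit 6 = 0)
position 2: 101 → 0  (bit 5 = 0)
position 4: 100 → 1  (bit 4 = 1)
position 8: 011 → 0  (bit 3 = 0)
position 3: 010 → 1  (bit 2 = 1)
position 7: 001 → 1  (bit 1 = 1)
position 5: 000 → 0  (bit 0 = 0)
bits b7..b0 = 10010110 = 150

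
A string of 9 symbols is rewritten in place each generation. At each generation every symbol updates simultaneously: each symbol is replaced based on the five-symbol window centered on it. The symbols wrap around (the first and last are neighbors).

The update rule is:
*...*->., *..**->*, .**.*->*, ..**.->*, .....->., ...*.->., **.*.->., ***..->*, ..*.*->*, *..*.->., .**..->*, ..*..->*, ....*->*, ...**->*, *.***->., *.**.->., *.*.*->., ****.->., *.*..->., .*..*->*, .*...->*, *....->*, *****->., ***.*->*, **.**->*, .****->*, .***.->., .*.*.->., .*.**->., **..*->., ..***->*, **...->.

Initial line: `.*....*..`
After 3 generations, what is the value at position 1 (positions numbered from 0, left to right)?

.

.****.**.
***.**.*.
..**.*...
position 1 holds .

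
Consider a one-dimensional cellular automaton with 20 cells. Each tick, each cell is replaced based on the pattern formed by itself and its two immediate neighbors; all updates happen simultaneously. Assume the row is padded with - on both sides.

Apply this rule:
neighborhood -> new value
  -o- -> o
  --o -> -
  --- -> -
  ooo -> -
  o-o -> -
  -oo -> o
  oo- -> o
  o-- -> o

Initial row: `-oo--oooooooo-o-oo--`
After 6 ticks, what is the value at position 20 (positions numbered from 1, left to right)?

-ooo-o------o-o-ooo-
-o-o-oo-----o-o-o-oo
-o-o-ooo----o-o-o-oo
-o-o-o-oo---o-o-o-oo
-o-o-o-ooo--o-o-o-oo
-o-o-o-o-oo-o-o-o-oo
position 20 holds o

o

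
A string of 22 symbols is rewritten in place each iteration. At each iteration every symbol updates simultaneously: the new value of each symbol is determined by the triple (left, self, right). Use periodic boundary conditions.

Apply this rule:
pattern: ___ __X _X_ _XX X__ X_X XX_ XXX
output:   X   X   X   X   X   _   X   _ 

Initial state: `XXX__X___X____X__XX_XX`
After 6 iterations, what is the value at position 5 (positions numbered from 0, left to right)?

_

iteration 1: __XXXXXXXXXXXXXXXXX_X_
iteration 2: XXX_______________X_XX
iteration 3: __XXXXXXXXXXXXXXXXX_X_  (repeats iteration 1; period 2)
iteration 6: XXX_______________X_XX
position 5 holds _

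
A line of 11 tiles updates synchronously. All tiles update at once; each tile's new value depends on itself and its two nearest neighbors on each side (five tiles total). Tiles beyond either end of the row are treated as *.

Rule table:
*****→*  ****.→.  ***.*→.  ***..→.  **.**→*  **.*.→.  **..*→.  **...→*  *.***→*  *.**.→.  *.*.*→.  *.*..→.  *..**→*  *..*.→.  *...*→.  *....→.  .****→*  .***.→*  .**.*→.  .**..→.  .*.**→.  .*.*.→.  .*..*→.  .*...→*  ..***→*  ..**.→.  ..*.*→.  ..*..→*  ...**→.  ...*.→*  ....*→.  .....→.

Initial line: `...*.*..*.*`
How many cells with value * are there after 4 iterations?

5

*.*.......*
...*......*
*.***.....*
.***.*....*
count of *: 5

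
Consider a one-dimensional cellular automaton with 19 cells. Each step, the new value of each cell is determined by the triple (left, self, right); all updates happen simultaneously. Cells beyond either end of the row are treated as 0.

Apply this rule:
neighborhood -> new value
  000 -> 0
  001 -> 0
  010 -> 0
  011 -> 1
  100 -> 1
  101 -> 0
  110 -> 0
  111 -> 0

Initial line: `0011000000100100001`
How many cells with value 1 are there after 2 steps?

3

0010100000010010000
0000010000001001000
count of 1: 3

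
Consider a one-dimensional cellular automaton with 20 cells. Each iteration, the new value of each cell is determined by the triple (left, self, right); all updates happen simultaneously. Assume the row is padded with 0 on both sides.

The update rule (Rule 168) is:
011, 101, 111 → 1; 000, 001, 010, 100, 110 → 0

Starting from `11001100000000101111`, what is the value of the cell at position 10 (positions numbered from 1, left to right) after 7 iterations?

iteration 1: 10001000000000011110
iteration 2: 00000000000000011100
iteration 3: 00000000000000011000
iteration 4: 00000000000000010000
iteration 5: 00000000000000000000
iteration 6: 00000000000000000000  (fixed point — unchanged through iteration 7)
position 10 holds 0

0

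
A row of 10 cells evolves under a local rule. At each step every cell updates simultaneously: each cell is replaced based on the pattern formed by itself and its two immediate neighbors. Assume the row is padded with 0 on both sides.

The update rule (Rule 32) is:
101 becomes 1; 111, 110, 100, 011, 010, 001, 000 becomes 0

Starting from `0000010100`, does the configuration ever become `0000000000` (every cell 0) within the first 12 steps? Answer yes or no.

0000001000
0000000000
all cells are 0 at step 2

yes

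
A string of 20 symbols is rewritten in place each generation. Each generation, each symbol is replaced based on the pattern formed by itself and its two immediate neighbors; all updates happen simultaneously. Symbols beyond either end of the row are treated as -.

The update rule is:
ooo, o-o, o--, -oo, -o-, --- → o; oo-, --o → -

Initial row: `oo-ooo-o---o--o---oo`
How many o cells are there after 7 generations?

15

o-ooo-oooo-oo-ooo-o-
oooo-oooo-oo-ooo-ooo
ooo-oooo-oo-ooo-ooo-
oo-oooo-oo-ooo-ooo-o
o-oooo-oo-ooo-ooo-oo
ooooo-oo-ooo-ooo-oo-
oooo-oo-ooo-ooo-oo-o
count of o: 15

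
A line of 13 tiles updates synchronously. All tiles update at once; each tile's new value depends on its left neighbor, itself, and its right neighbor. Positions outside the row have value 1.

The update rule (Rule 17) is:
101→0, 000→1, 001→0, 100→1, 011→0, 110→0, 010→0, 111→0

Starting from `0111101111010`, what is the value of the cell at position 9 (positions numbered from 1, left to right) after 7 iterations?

0000000000000
1111111111110
0000000000000  (repeats iteration 1; period 2)
iteration 7: 0000000000000
position 9 holds 0

0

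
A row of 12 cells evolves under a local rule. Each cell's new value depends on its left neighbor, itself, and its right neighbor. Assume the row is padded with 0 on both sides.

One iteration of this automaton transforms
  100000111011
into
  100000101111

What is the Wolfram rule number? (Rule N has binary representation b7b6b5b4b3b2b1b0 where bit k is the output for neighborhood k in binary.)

108

position 7: 111 → 0  (bit 7 = 0)
position 8: 110 → 1  (bit 6 = 1)
position 9: 101 → 1  (bit 5 = 1)
position 1: 100 → 0  (bit 4 = 0)
position 6: 011 → 1  (bit 3 = 1)
position 0: 010 → 1  (bit 2 = 1)
position 5: 001 → 0  (bit 1 = 0)
position 2: 000 → 0  (bit 0 = 0)
bits b7..b0 = 01101100 = 108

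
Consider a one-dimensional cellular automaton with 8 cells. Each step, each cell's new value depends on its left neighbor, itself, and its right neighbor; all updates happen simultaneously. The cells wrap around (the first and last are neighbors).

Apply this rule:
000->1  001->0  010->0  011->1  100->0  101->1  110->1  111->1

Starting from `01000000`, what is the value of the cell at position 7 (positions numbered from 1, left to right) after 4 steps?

00011111
01011111
10111111
11111111
position 7 holds 1

1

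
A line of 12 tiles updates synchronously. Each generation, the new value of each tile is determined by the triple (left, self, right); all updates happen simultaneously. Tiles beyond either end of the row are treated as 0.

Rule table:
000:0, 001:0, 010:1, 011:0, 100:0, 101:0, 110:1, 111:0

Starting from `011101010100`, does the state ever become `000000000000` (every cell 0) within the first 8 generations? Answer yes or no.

no

generation 1: 000101010100
generation 2: 000101010100  (fixed point — unchanged through generation 8)
generation 8 is 000101010100, still not uniform 0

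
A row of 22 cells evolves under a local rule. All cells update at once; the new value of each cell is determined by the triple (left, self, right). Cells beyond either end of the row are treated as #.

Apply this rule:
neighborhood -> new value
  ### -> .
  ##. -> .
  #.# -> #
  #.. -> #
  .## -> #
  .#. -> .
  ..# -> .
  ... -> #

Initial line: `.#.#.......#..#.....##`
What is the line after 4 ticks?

.##.##...#..#..##.#.#.

tick 1: #.#.######..#..####.#.
tick 2: .#.##.....#..#.#...#.#
tick 3: #.##.####..#..#.##..##
tick 4: .##.##...#..#..##.#.#.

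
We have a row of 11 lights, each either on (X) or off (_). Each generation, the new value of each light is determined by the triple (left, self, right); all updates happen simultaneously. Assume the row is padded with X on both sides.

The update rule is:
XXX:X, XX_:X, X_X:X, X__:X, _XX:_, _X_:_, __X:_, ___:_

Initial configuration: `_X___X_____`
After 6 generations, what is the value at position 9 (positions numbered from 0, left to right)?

generation 1: X_X___X____
generation 2: XX_X___X___
generation 3: XXX_X___X__
generation 4: XXXX_X___X_
generation 5: XXXXX_X___X
generation 6: XXXXXX_X___
position 9 holds _

_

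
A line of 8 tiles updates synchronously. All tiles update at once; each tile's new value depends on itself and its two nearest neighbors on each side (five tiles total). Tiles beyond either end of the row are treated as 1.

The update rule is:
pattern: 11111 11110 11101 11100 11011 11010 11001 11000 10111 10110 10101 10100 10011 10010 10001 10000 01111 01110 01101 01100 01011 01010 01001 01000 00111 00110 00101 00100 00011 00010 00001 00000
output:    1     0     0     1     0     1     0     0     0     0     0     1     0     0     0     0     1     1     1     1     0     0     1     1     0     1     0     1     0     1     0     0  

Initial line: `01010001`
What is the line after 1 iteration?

10011000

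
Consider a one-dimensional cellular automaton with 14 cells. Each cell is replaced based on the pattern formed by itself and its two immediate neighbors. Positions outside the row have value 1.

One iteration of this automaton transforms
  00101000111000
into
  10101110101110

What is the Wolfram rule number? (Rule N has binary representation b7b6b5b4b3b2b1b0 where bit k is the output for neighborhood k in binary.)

position 9: 111 → 0  (bit 7 = 0)
position 10: 110 → 1  (bit 6 = 1)
position 3: 101 → 0  (bit 5 = 0)
position 0: 100 → 1  (bit 4 = 1)
position 8: 011 → 1  (bit 3 = 1)
position 2: 010 → 1  (bit 2 = 1)
position 1: 001 → 0  (bit 1 = 0)
position 6: 000 → 1  (bit 0 = 1)
bits b7..b0 = 01011101 = 93

93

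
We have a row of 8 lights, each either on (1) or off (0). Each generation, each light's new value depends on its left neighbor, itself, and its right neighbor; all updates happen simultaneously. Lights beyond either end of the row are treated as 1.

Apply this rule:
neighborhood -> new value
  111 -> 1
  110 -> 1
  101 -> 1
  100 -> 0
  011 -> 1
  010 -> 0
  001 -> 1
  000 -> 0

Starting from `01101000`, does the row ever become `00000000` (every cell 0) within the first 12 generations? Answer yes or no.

generation 1: 11110001
generation 2: 11110011
generation 3: 11110111
generation 4: 11111111
generation 5: 11111111  (fixed point — unchanged through generation 12)
generation 12 is 11111111, still not uniform 0

no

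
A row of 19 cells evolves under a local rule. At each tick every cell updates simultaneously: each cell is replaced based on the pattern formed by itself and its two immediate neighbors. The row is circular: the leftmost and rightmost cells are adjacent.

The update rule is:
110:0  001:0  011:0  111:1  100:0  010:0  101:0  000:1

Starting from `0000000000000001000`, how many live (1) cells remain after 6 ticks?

1111111111111100011
1111111111111001001
1111111111110000000
0111111111100111110
0011111111000011100
1001111110011001001
count of 1: 11

11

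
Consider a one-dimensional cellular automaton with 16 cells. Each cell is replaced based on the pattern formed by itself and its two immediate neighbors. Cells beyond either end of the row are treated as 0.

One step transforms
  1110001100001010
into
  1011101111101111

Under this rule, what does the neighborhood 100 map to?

At position 3 the neighborhood is 100; the next row has 1 there.

1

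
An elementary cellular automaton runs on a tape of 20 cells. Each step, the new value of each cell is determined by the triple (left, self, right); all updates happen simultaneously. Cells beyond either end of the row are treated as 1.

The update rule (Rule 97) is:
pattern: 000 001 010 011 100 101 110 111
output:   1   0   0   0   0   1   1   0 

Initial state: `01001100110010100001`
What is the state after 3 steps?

10000100010001001100
10110001000100000100
11010100010001110000

11010100010001110000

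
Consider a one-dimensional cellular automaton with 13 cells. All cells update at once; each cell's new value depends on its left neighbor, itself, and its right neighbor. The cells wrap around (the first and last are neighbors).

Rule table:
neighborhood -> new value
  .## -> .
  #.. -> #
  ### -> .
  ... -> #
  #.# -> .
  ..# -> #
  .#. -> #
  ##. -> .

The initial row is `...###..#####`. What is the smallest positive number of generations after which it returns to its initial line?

2

generation 1: ###...##.....
generation 2: ...###..#####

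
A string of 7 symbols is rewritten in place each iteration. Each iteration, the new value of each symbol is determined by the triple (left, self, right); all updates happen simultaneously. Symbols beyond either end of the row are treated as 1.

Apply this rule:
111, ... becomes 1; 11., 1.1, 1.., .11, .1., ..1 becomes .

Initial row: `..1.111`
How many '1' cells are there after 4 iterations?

2

iteration 1: .....11
iteration 2: .111..1
iteration 3: ..1....
iteration 4: ....11.
count of 1: 2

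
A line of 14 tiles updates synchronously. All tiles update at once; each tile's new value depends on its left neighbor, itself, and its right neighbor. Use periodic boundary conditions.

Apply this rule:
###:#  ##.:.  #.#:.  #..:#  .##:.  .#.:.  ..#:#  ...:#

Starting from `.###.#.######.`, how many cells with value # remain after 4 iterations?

iteration 1: #.#.....####.#
iteration 2: ...#####.##...
iteration 3: ###.###....###
iteration 4: ##...#.####.##
count of #: 9

9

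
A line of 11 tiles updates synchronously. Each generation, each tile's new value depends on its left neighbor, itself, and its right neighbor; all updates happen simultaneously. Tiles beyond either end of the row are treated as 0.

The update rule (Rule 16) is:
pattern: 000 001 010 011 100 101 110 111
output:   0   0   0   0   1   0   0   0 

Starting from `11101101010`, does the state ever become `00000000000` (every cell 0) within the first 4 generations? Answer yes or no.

yes

00000000001
00000000000
all cells are 0 at generation 2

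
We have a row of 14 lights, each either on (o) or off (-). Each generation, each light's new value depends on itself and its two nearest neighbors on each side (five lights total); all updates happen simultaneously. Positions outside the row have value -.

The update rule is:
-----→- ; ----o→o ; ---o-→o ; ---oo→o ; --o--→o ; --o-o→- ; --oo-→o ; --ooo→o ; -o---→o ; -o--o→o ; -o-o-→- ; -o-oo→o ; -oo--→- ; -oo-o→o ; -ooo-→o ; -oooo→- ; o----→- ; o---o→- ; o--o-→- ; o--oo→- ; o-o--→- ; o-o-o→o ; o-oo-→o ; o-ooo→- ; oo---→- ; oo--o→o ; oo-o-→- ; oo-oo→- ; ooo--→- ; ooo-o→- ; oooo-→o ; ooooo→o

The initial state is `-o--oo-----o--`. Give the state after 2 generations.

oo---o-ooo-o--

ooo-o----oooo-
oo---o-ooo-o--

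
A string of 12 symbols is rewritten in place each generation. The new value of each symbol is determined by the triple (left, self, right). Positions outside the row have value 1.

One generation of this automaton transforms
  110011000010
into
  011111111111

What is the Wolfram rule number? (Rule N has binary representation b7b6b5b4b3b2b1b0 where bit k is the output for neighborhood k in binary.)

127

position 0: 111 → 0  (bit 7 = 0)
position 1: 110 → 1  (bit 6 = 1)
position 11: 101 → 1  (bit 5 = 1)
position 2: 100 → 1  (bit 4 = 1)
position 4: 011 → 1  (bit 3 = 1)
position 10: 010 → 1  (bit 2 = 1)
position 3: 001 → 1  (bit 1 = 1)
position 7: 000 → 1  (bit 0 = 1)
bits b7..b0 = 01111111 = 127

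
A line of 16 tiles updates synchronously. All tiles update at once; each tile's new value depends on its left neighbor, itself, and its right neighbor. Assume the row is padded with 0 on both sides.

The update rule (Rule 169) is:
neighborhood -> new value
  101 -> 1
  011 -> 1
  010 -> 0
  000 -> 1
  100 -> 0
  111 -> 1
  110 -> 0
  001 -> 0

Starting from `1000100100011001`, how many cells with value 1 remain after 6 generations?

7

0010000001010000
1000111100100111
0010111000000110
1001110011110100
0001100011101001
1101001011010000
count of 1: 7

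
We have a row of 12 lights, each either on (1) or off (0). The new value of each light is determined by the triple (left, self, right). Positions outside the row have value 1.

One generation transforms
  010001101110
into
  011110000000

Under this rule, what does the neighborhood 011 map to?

0

At position 5 the neighborhood is 011; the next row has 0 there.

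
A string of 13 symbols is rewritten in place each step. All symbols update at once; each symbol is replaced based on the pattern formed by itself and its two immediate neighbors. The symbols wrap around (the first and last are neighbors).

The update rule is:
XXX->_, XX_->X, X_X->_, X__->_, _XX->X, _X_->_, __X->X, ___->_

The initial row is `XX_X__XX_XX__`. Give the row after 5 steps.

XX___XXX_XX_X
_X__XX_X_XX_X
___XXX___XX__
__XX_X__XXX__
_XXX___XX_X__

_XXX___XX_X__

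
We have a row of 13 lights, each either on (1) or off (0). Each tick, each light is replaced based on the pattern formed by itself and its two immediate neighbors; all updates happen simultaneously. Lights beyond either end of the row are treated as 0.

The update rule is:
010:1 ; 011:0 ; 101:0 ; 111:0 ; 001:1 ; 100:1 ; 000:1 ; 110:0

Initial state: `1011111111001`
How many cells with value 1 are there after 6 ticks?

1000000000111
1111111111000
0000000000111
1111111111000  (repeats tick 2; period 2)
tick 6: 1111111111000
count of 1: 10

10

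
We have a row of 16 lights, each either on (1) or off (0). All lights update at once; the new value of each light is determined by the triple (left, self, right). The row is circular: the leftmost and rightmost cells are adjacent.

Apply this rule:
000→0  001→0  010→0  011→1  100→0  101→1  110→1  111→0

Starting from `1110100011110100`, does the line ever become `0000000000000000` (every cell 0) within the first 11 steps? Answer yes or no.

no

1011000010011000
0111000000011000
0101000000011000
0010000000011000
0000000000011000
0000000000011000  (fixed point — unchanged through step 11)
step 11 is 0000000000011000, still not uniform 0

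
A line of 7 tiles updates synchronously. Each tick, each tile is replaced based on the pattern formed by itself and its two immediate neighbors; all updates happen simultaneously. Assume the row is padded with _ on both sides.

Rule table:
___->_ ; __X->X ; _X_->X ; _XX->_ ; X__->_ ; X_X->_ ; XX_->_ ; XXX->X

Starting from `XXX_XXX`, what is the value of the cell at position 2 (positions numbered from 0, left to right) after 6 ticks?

_

_X___X_
XX__XX_
___X___
__XX___
_X_____
XX_____
position 2 holds _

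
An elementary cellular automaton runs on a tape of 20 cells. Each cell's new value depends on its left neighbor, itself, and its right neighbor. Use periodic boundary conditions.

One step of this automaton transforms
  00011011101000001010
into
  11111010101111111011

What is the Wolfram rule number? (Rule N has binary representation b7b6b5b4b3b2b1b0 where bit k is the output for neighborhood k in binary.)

position 7: 111 → 0  (bit 7 = 0)
position 4: 110 → 1  (bit 6 = 1)
position 5: 101 → 0  (bit 5 = 0)
position 11: 100 → 1  (bit 4 = 1)
position 3: 011 → 1  (bit 3 = 1)
position 10: 010 → 1  (bit 2 = 1)
position 2: 001 → 1  (bit 1 = 1)
position 0: 000 → 1  (bit 0 = 1)
bits b7..b0 = 01011111 = 95

95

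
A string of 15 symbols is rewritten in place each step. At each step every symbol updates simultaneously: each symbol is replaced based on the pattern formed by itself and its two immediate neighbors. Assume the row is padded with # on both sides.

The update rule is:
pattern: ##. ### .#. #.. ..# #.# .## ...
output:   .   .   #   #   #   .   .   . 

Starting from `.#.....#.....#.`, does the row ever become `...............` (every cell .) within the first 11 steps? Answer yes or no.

.##...###...##.
...#.#...#.#...
#.##.##.##.##.#
...............
all cells are . at step 4

yes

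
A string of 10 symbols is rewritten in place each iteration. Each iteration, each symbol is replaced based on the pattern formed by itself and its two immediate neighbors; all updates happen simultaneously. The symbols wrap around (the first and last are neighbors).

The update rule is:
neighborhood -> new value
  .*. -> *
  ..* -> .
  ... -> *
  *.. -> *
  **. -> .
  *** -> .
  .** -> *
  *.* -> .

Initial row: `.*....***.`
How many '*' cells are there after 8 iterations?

4

.****.*..*
.*....**.*
.****.*..*  (repeats iteration 1; period 2)
iteration 8: .*....**.*
count of *: 4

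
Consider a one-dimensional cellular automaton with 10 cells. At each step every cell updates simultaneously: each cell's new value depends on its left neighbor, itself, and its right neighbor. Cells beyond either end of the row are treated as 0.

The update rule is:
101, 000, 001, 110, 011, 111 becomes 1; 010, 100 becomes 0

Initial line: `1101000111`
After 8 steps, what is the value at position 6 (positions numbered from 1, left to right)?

1110011111
1110111111
1111111111
1111111111  (fixed point — unchanged through step 8)
position 6 holds 1

1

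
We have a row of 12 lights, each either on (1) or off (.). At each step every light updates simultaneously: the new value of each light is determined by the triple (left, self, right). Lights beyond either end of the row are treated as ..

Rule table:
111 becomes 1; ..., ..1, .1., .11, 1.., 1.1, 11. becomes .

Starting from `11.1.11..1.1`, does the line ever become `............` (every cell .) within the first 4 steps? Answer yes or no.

yes

............
all cells are . at step 1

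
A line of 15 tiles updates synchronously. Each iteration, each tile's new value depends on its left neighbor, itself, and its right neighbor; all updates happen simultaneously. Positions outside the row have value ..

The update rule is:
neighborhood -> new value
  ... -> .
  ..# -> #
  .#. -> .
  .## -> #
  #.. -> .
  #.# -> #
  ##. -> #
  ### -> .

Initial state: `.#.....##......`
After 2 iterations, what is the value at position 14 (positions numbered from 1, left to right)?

.

iteration 1: #.....###......
iteration 2: .....##.#......
position 14 holds .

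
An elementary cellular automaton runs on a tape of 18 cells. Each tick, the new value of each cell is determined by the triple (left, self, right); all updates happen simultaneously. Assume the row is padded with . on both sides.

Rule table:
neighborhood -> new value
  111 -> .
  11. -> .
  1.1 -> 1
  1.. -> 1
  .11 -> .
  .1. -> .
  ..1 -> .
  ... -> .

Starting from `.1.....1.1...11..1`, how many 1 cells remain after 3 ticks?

4

..1.....1.1....1..
...1.....1.1....1.
....1.....1.1....1
count of 1: 4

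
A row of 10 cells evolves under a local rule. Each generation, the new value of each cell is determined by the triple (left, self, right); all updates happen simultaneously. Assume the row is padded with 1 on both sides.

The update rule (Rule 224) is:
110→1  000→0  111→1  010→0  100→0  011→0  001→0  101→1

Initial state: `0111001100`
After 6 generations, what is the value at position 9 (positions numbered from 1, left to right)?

0

1011000100
1101000000
1110000000
1110000000  (fixed point — unchanged through generation 6)
position 9 holds 0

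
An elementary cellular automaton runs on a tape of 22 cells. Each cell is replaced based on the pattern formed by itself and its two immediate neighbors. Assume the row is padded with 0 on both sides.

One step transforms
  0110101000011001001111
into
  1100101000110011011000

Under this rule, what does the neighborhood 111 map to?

0

At position 19 the neighborhood is 111; the next row has 0 there.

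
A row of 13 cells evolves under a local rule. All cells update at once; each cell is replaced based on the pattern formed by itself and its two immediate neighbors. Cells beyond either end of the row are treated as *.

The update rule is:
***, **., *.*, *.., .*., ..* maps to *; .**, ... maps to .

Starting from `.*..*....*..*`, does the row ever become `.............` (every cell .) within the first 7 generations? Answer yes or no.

no

******..****.
********.****
*********.***
**********.**
***********.*
************.
*************
generation 7 is *************, still not uniform .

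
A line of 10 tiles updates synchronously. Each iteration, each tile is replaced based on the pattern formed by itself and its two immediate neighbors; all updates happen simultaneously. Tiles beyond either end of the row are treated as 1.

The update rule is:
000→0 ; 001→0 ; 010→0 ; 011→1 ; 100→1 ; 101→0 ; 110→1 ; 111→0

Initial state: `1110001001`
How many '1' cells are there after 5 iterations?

iteration 1: 0011000101
iteration 2: 1011100001
iteration 3: 1010110001
iteration 4: 1000111001
iteration 5: 1100101101
count of 1: 6

6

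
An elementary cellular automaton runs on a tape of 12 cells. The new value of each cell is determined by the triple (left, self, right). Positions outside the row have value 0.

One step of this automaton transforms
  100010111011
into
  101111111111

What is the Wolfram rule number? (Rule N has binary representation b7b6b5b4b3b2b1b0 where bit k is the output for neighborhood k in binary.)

239

position 7: 111 → 1  (bit 7 = 1)
position 8: 110 → 1  (bit 6 = 1)
position 5: 101 → 1  (bit 5 = 1)
position 1: 100 → 0  (bit 4 = 0)
position 6: 011 → 1  (bit 3 = 1)
position 0: 010 → 1  (bit 2 = 1)
position 3: 001 → 1  (bit 1 = 1)
position 2: 000 → 1  (bit 0 = 1)
bits b7..b0 = 11101111 = 239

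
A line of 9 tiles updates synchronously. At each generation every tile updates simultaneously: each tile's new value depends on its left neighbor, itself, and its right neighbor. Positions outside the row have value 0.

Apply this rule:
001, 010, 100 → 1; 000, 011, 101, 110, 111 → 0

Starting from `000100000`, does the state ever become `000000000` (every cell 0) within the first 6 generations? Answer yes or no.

001110000
010001000
111011100
000000010
000000111
000001000
generation 6 is 000001000, still not uniform 0

no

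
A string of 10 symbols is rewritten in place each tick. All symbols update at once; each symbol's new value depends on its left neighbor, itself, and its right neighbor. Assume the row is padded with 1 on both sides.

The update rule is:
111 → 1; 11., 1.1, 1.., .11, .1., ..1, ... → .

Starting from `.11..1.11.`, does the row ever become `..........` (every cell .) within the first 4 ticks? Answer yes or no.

..........
all cells are . at tick 1

yes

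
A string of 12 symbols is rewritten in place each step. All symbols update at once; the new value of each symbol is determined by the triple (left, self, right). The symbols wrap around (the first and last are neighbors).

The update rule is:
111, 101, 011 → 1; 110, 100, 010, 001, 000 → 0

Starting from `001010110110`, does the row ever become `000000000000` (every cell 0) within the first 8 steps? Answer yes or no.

yes

000101101100
000011011000
000010110000
000001100000
000001000000
000000000000
all cells are 0 at step 6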